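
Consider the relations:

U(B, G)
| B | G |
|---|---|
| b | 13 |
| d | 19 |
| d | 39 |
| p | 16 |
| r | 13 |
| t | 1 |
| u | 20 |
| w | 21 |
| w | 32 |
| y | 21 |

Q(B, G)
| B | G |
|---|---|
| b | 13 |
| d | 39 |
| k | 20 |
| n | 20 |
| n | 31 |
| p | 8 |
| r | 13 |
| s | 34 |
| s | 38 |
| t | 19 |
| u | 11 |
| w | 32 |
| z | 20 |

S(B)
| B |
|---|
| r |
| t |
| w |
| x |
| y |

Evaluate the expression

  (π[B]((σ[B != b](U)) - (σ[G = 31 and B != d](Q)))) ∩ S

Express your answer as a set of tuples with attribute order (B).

{r, t, w, y}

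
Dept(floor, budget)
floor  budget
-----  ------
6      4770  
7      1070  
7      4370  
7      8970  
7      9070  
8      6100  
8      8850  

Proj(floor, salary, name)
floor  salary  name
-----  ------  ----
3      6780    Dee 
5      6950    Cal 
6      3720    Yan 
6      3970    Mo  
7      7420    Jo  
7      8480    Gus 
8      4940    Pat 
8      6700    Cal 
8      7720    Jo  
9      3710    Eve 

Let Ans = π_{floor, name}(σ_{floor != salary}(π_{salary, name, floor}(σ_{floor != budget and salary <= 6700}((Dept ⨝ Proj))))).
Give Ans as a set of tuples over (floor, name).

Dept ⋈ Proj (natural join on floor): {(6, 4770, 3720, Yan), (6, 4770, 3970, Mo), (7, 1070, 7420, Jo), (7, 1070, 8480, Gus), (7, 4370, 7420, Jo), (7, 4370, 8480, Gus), (7, 8970, 7420, Jo), (7, 8970, 8480, Gus), (7, 9070, 7420, Jo), (7, 9070, 8480, Gus), (8, 6100, 4940, Pat), (8, 6100, 6700, Cal), (8, 6100, 7720, Jo), (8, 8850, 4940, Pat), (8, 8850, 6700, Cal), (8, 8850, 7720, Jo)}
Selection floor != budget and salary <= 6700: {(6, 4770, 3720, Yan), (6, 4770, 3970, Mo), (8, 6100, 4940, Pat), (8, 6100, 6700, Cal), (8, 8850, 4940, Pat), (8, 8850, 6700, Cal)}
Keep only column(s) salary, name, floor (2 duplicate(s) eliminated): {(3720, Yan, 6), (3970, Mo, 6), (4940, Pat, 8), (6700, Cal, 8)}
Selection floor != salary: {(3720, Yan, 6), (3970, Mo, 6), (4940, Pat, 8), (6700, Cal, 8)}
Keep only column(s) floor, name: {(6, Mo), (6, Yan), (8, Cal), (8, Pat)}

{(6, Mo), (6, Yan), (8, Cal), (8, Pat)}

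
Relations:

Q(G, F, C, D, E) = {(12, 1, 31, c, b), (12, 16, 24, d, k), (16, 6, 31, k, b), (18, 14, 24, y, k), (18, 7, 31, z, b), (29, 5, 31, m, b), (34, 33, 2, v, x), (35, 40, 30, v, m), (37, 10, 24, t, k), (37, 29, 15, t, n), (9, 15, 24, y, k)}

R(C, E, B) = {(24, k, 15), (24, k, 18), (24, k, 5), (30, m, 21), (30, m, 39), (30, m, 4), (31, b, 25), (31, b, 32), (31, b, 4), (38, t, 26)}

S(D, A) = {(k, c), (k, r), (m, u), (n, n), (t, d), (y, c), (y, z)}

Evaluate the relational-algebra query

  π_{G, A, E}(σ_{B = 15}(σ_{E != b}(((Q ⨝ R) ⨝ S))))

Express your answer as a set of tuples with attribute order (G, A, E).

{(18, c, k), (18, z, k), (37, d, k), (9, c, k), (9, z, k)}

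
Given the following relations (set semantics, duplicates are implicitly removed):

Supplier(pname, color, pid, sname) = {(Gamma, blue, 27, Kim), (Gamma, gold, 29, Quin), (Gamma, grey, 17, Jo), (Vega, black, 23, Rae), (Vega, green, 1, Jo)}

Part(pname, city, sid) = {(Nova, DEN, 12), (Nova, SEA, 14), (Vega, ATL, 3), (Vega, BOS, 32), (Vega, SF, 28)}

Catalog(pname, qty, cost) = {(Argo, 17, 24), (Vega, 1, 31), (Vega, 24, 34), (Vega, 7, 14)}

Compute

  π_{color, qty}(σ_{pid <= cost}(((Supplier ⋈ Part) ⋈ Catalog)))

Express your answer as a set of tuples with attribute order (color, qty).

Joining Supplier and Part on pname yields {(Vega, black, 23, Rae, ATL, 3), (Vega, black, 23, Rae, BOS, 32), (Vega, black, 23, Rae, SF, 28), (Vega, green, 1, Jo, ATL, 3), (Vega, green, 1, Jo, BOS, 32), (Vega, green, 1, Jo, SF, 28)}.
Joining (Supplier ⋈ Part) and Catalog on pname yields {(Vega, black, 23, Rae, ATL, 3, 1, 31), (Vega, black, 23, Rae, ATL, 3, 24, 34), (Vega, black, 23, Rae, ATL, 3, 7, 14), (Vega, black, 23, Rae, BOS, 32, 1, 31), (Vega, black, 23, Rae, BOS, 32, 24, 34), (Vega, black, 23, Rae, BOS, 32, 7, 14), (Vega, black, 23, Rae, SF, 28, 1, 31), (Vega, black, 23, Rae, SF, 28, 24, 34), (Vega, black, 23, Rae, SF, 28, 7, 14), (Vega, green, 1, Jo, ATL, 3, 1, 31), (Vega, green, 1, Jo, ATL, 3, 24, 34), (Vega, green, 1, Jo, ATL, 3, 7, 14), (Vega, green, 1, Jo, BOS, 32, 1, 31), (Vega, green, 1, Jo, BOS, 32, 24, 34), (Vega, green, 1, Jo, BOS, 32, 7, 14), (Vega, green, 1, Jo, SF, 28, 1, 31), (Vega, green, 1, Jo, SF, 28, 24, 34), (Vega, green, 1, Jo, SF, 28, 7, 14)}.
Selection pid <= cost: {(Vega, black, 23, Rae, ATL, 3, 1, 31), (Vega, black, 23, Rae, ATL, 3, 24, 34), (Vega, black, 23, Rae, BOS, 32, 1, 31), (Vega, black, 23, Rae, BOS, 32, 24, 34), (Vega, black, 23, Rae, SF, 28, 1, 31), (Vega, black, 23, Rae, SF, 28, 24, 34), (Vega, green, 1, Jo, ATL, 3, 1, 31), (Vega, green, 1, Jo, ATL, 3, 24, 34), (Vega, green, 1, Jo, ATL, 3, 7, 14), (Vega, green, 1, Jo, BOS, 32, 1, 31), (Vega, green, 1, Jo, BOS, 32, 24, 34), (Vega, green, 1, Jo, BOS, 32, 7, 14), (Vega, green, 1, Jo, SF, 28, 1, 31), (Vega, green, 1, Jo, SF, 28, 24, 34), (Vega, green, 1, Jo, SF, 28, 7, 14)}
π[color, qty]: project onto (color, qty) (10 duplicate(s) eliminated) → {(black, 1), (black, 24), (green, 1), (green, 24), (green, 7)}

{(black, 1), (black, 24), (green, 1), (green, 24), (green, 7)}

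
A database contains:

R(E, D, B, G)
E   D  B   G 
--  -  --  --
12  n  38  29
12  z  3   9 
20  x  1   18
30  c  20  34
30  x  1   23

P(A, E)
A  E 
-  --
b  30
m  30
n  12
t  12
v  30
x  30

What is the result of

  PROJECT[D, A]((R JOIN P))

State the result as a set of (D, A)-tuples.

{(c, b), (c, m), (c, v), (c, x), (n, n), (n, t), (x, b), (x, m), (x, v), (x, x), (z, n), (z, t)}

Natural join on E: {(12, n, 38, 29, n), (12, n, 38, 29, t), (12, z, 3, 9, n), (12, z, 3, 9, t), (30, c, 20, 34, b), (30, c, 20, 34, m), (30, c, 20, 34, v), (30, c, 20, 34, x), (30, x, 1, 23, b), (30, x, 1, 23, m), (30, x, 1, 23, v), (30, x, 1, 23, x)}
Projecting to D, A: {(c, b), (c, m), (c, v), (c, x), (n, n), (n, t), (x, b), (x, m), (x, v), (x, x), (z, n), (z, t)}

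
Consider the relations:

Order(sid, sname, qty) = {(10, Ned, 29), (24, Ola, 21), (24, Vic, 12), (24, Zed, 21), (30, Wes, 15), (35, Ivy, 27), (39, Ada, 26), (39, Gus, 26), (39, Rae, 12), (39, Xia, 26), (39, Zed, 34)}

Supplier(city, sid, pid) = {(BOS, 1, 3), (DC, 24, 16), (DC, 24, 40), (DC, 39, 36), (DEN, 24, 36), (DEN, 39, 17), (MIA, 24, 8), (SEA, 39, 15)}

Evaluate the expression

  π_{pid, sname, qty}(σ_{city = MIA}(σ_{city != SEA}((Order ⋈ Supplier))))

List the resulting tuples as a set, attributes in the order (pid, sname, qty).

Order ⋈ Supplier (natural join on sid): {(24, Ola, 21, DC, 16), (24, Ola, 21, DC, 40), (24, Ola, 21, DEN, 36), (24, Ola, 21, MIA, 8), (24, Vic, 12, DC, 16), (24, Vic, 12, DC, 40), (24, Vic, 12, DEN, 36), (24, Vic, 12, MIA, 8), (24, Zed, 21, DC, 16), (24, Zed, 21, DC, 40), (24, Zed, 21, DEN, 36), (24, Zed, 21, MIA, 8), (39, Ada, 26, DC, 36), (39, Ada, 26, DEN, 17), (39, Ada, 26, SEA, 15), (39, Gus, 26, DC, 36), (39, Gus, 26, DEN, 17), (39, Gus, 26, SEA, 15), (39, Rae, 12, DC, 36), (39, Rae, 12, DEN, 17), (39, Rae, 12, SEA, 15), (39, Xia, 26, DC, 36), (39, Xia, 26, DEN, 17), (39, Xia, 26, SEA, 15), (39, Zed, 34, DC, 36), (39, Zed, 34, DEN, 17), (39, Zed, 34, SEA, 15)}
Apply σ_{city != SEA}; surviving tuples: {(24, Ola, 21, DC, 16), (24, Ola, 21, DC, 40), (24, Ola, 21, DEN, 36), (24, Ola, 21, MIA, 8), (24, Vic, 12, DC, 16), (24, Vic, 12, DC, 40), (24, Vic, 12, DEN, 36), (24, Vic, 12, MIA, 8), (24, Zed, 21, DC, 16), (24, Zed, 21, DC, 40), (24, Zed, 21, DEN, 36), (24, Zed, 21, MIA, 8), (39, Ada, 26, DC, 36), (39, Ada, 26, DEN, 17), (39, Gus, 26, DC, 36), (39, Gus, 26, DEN, 17), (39, Rae, 12, DC, 36), (39, Rae, 12, DEN, 17), (39, Xia, 26, DC, 36), (39, Xia, 26, DEN, 17), (39, Zed, 34, DC, 36), (39, Zed, 34, DEN, 17)}
Apply σ_{city = MIA}; surviving tuples: {(24, Ola, 21, MIA, 8), (24, Vic, 12, MIA, 8), (24, Zed, 21, MIA, 8)}
Keep only column(s) pid, sname, qty: {(8, Ola, 21), (8, Vic, 12), (8, Zed, 21)}

{(8, Ola, 21), (8, Vic, 12), (8, Zed, 21)}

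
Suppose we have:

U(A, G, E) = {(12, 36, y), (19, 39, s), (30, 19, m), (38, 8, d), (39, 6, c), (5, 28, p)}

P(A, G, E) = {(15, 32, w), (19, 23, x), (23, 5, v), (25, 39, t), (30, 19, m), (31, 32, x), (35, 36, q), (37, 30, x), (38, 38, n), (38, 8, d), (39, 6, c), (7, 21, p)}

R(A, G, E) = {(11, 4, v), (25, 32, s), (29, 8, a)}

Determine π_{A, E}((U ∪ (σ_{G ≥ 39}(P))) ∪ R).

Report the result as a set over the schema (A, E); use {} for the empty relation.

{(11, v), (12, y), (19, s), (25, s), (25, t), (29, a), (30, m), (38, d), (39, c), (5, p)}

σ[G ≥ 39]: keep tuples satisfying G ≥ 39 → {(25, 39, t)}
Union: {(12, 36, y), (19, 39, s), (30, 19, m), (38, 8, d), (39, 6, c), (5, 28, p)} with {(25, 39, t)} → {(12, 36, y), (19, 39, s), (25, 39, t), (30, 19, m), (38, 8, d), (39, 6, c), (5, 28, p)}
Union: {(12, 36, y), (19, 39, s), (25, 39, t), (30, 19, m), (38, 8, d), (39, 6, c), (5, 28, p)} with {(11, 4, v), (25, 32, s), (29, 8, a)} → {(11, 4, v), (12, 36, y), (19, 39, s), (25, 32, s), (25, 39, t), (29, 8, a), (30, 19, m), (38, 8, d), (39, 6, c), (5, 28, p)}
π_{A, E} gives {(11, v), (12, y), (19, s), (25, s), (25, t), (29, a), (30, m), (38, d), (39, c), (5, p)}.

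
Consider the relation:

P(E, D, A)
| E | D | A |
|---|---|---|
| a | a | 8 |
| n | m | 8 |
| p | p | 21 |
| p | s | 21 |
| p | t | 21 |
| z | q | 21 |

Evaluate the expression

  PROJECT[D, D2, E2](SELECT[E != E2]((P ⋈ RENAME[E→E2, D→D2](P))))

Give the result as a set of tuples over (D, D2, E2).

ρ[E→E2, D→D2]: schema becomes (E2, D2, A); tuples unchanged.
Natural join on A: {(a, a, 8, a, a), (a, a, 8, n, m), (n, m, 8, a, a), (n, m, 8, n, m), (p, p, 21, p, p), (p, p, 21, p, s), (p, p, 21, p, t), (p, p, 21, z, q), (p, s, 21, p, p), (p, s, 21, p, s), (p, s, 21, p, t), (p, s, 21, z, q), (p, t, 21, p, p), (p, t, 21, p, s), (p, t, 21, p, t), (p, t, 21, z, q), (z, q, 21, p, p), (z, q, 21, p, s), (z, q, 21, p, t), (z, q, 21, z, q)}
Selection E != E2: {(a, a, 8, n, m), (n, m, 8, a, a), (p, p, 21, z, q), (p, s, 21, z, q), (p, t, 21, z, q), (z, q, 21, p, p), (z, q, 21, p, s), (z, q, 21, p, t)}
π_{D, D2, E2} gives {(a, m, n), (m, a, a), (p, q, z), (q, p, p), (q, s, p), (q, t, p), (s, q, z), (t, q, z)}.

{(a, m, n), (m, a, a), (p, q, z), (q, p, p), (q, s, p), (q, t, p), (s, q, z), (t, q, z)}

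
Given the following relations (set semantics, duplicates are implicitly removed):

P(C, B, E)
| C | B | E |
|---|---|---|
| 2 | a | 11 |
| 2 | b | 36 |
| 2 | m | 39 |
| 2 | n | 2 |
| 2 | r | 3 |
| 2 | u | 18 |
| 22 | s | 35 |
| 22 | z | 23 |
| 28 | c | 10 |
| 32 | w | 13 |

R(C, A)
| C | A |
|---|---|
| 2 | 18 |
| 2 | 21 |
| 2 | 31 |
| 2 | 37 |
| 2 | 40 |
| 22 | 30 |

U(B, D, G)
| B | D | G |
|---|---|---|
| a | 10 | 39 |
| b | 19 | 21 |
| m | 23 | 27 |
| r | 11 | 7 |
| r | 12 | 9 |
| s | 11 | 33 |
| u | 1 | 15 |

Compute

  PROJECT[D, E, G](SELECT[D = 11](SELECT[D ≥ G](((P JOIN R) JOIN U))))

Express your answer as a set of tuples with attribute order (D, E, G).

{(11, 3, 7)}

Natural join on C: {(2, a, 11, 18), (2, a, 11, 21), (2, a, 11, 31), (2, a, 11, 37), (2, a, 11, 40), (2, b, 36, 18), (2, b, 36, 21), (2, b, 36, 31), (2, b, 36, 37), (2, b, 36, 40), (2, m, 39, 18), (2, m, 39, 21), (2, m, 39, 31), (2, m, 39, 37), (2, m, 39, 40), (2, n, 2, 18), (2, n, 2, 21), (2, n, 2, 31), (2, n, 2, 37), (2, n, 2, 40), (2, r, 3, 18), (2, r, 3, 21), (2, r, 3, 31), (2, r, 3, 37), (2, r, 3, 40), (2, u, 18, 18), (2, u, 18, 21), (2, u, 18, 31), (2, u, 18, 37), (2, u, 18, 40), (22, s, 35, 30), (22, z, 23, 30)}
Natural join on B: {(2, a, 11, 18, 10, 39), (2, a, 11, 21, 10, 39), (2, a, 11, 31, 10, 39), (2, a, 11, 37, 10, 39), (2, a, 11, 40, 10, 39), (2, b, 36, 18, 19, 21), (2, b, 36, 21, 19, 21), (2, b, 36, 31, 19, 21), (2, b, 36, 37, 19, 21), (2, b, 36, 40, 19, 21), (2, m, 39, 18, 23, 27), (2, m, 39, 21, 23, 27), (2, m, 39, 31, 23, 27), (2, m, 39, 37, 23, 27), (2, m, 39, 40, 23, 27), (2, r, 3, 18, 11, 7), (2, r, 3, 18, 12, 9), (2, r, 3, 21, 11, 7), (2, r, 3, 21, 12, 9), (2, r, 3, 31, 11, 7), (2, r, 3, 31, 12, 9), (2, r, 3, 37, 11, 7), (2, r, 3, 37, 12, 9), (2, r, 3, 40, 11, 7), (2, r, 3, 40, 12, 9), (2, u, 18, 18, 1, 15), (2, u, 18, 21, 1, 15), (2, u, 18, 31, 1, 15), (2, u, 18, 37, 1, 15), (2, u, 18, 40, 1, 15), (22, s, 35, 30, 11, 33)}
Apply σ_{D ≥ G}; surviving tuples: {(2, r, 3, 18, 11, 7), (2, r, 3, 18, 12, 9), (2, r, 3, 21, 11, 7), (2, r, 3, 21, 12, 9), (2, r, 3, 31, 11, 7), (2, r, 3, 31, 12, 9), (2, r, 3, 37, 11, 7), (2, r, 3, 37, 12, 9), (2, r, 3, 40, 11, 7), (2, r, 3, 40, 12, 9)}
Apply σ_{D = 11}; surviving tuples: {(2, r, 3, 18, 11, 7), (2, r, 3, 21, 11, 7), (2, r, 3, 31, 11, 7), (2, r, 3, 37, 11, 7), (2, r, 3, 40, 11, 7)}
Keep only column(s) D, E, G (4 duplicate(s) eliminated): {(11, 3, 7)}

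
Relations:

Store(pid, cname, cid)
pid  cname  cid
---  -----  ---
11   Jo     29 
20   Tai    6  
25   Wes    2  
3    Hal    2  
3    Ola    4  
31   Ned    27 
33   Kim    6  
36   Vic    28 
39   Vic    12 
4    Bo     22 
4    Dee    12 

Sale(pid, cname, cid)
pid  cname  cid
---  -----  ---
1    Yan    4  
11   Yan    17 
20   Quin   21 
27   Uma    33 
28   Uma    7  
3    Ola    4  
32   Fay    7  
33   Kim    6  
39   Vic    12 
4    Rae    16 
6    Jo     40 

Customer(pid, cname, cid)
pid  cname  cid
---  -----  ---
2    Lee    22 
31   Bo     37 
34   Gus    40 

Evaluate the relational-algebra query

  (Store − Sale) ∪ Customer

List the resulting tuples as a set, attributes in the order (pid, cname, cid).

{(11, Jo, 29), (2, Lee, 22), (20, Tai, 6), (25, Wes, 2), (3, Hal, 2), (31, Bo, 37), (31, Ned, 27), (34, Gus, 40), (36, Vic, 28), (4, Bo, 22), (4, Dee, 12)}

Taking the difference: {(11, Jo, 29), (20, Tai, 6), (25, Wes, 2), (3, Hal, 2), (31, Ned, 27), (36, Vic, 28), (4, Bo, 22), (4, Dee, 12)}
Taking the union: {(11, Jo, 29), (2, Lee, 22), (20, Tai, 6), (25, Wes, 2), (3, Hal, 2), (31, Bo, 37), (31, Ned, 27), (34, Gus, 40), (36, Vic, 28), (4, Bo, 22), (4, Dee, 12)}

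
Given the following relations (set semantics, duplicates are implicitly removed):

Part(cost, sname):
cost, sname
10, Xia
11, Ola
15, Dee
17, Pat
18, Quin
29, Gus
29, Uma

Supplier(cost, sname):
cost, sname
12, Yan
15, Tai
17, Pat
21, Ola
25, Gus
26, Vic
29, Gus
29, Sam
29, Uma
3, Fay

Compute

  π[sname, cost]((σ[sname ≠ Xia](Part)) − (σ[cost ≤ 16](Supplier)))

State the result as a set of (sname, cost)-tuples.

{(Dee, 15), (Gus, 29), (Ola, 11), (Pat, 17), (Quin, 18), (Uma, 29)}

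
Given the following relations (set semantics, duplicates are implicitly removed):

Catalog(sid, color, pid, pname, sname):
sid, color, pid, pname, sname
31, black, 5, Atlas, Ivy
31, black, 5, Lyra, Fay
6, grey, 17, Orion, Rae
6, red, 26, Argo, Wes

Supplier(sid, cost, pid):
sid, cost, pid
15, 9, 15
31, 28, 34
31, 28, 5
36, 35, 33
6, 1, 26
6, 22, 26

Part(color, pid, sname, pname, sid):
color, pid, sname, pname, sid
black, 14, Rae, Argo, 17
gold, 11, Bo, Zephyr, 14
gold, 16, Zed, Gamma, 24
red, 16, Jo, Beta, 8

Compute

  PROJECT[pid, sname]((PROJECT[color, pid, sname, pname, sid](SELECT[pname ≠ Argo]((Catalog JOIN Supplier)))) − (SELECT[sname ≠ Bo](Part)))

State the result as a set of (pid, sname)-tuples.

Joining Catalog and Supplier on sid, pid yields {(31, black, 5, Atlas, Ivy, 28), (31, black, 5, Lyra, Fay, 28), (6, red, 26, Argo, Wes, 1), (6, red, 26, Argo, Wes, 22)}.
Filtering on pname ≠ Argo leaves {(31, black, 5, Atlas, Ivy, 28), (31, black, 5, Lyra, Fay, 28)}.
π[color, pid, sname, pname, sid]: project onto (color, pid, sname, pname, sid) → {(black, 5, Fay, Lyra, 31), (black, 5, Ivy, Atlas, 31)}
Filtering on sname ≠ Bo leaves {(black, 14, Rae, Argo, 17), (gold, 16, Zed, Gamma, 24), (red, 16, Jo, Beta, 8)}.
Difference: {(black, 5, Fay, Lyra, 31), (black, 5, Ivy, Atlas, 31)} with {(black, 14, Rae, Argo, 17), (gold, 16, Zed, Gamma, 24), (red, 16, Jo, Beta, 8)} → {(black, 5, Fay, Lyra, 31), (black, 5, Ivy, Atlas, 31)}
π[pid, sname]: project onto (pid, sname) → {(5, Fay), (5, Ivy)}

{(5, Fay), (5, Ivy)}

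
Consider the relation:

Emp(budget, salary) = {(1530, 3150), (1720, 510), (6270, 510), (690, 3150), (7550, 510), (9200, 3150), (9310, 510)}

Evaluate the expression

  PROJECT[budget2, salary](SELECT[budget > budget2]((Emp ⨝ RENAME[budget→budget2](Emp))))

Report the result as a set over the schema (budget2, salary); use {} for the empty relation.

{(1530, 3150), (1720, 510), (6270, 510), (690, 3150), (7550, 510)}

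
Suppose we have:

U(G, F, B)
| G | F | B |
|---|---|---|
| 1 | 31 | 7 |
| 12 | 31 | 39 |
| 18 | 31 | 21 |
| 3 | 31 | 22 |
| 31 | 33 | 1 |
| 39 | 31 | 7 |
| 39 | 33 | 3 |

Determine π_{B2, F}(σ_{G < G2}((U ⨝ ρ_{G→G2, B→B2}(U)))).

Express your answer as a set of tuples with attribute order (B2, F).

{(21, 31), (22, 31), (3, 33), (39, 31), (7, 31)}

ρ[G→G2, B→B2]: schema becomes (G2, F, B2); tuples unchanged.
Joining U and ρ_{G→G2, B→B2}(U) on F yields {(1, 31, 7, 1, 7), (1, 31, 7, 12, 39), (1, 31, 7, 18, 21), (1, 31, 7, 3, 22), (1, 31, 7, 39, 7), (12, 31, 39, 1, 7), (12, 31, 39, 12, 39), (12, 31, 39, 18, 21), (12, 31, 39, 3, 22), (12, 31, 39, 39, 7), (18, 31, 21, 1, 7), (18, 31, 21, 12, 39), (18, 31, 21, 18, 21), (18, 31, 21, 3, 22), (18, 31, 21, 39, 7), (3, 31, 22, 1, 7), (3, 31, 22, 12, 39), (3, 31, 22, 18, 21), (3, 31, 22, 3, 22), (3, 31, 22, 39, 7), (31, 33, 1, 31, 1), (31, 33, 1, 39, 3), (39, 31, 7, 1, 7), (39, 31, 7, 12, 39), (39, 31, 7, 18, 21), (39, 31, 7, 3, 22), (39, 31, 7, 39, 7), (39, 33, 3, 31, 1), (39, 33, 3, 39, 3)}.
Apply σ_{G < G2}; surviving tuples: {(1, 31, 7, 12, 39), (1, 31, 7, 18, 21), (1, 31, 7, 3, 22), (1, 31, 7, 39, 7), (12, 31, 39, 18, 21), (12, 31, 39, 39, 7), (18, 31, 21, 39, 7), (3, 31, 22, 12, 39), (3, 31, 22, 18, 21), (3, 31, 22, 39, 7), (31, 33, 1, 39, 3)}
π[B2, F]: project onto (B2, F) (6 duplicate(s) eliminated) → {(21, 31), (22, 31), (3, 33), (39, 31), (7, 31)}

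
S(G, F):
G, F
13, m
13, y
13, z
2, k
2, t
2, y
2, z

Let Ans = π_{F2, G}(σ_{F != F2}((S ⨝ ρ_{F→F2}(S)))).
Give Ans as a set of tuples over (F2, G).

ρ[F→F2]: schema becomes (G, F2); tuples unchanged.
Joining S and ρ_{F→F2}(S) on G yields {(13, m, m), (13, m, y), (13, m, z), (13, y, m), (13, y, y), (13, y, z), (13, z, m), (13, z, y), (13, z, z), (2, k, k), (2, k, t), (2, k, y), (2, k, z), (2, t, k), (2, t, t), (2, t, y), (2, t, z), (2, y, k), (2, y, t), (2, y, y), (2, y, z), (2, z, k), (2, z, t), (2, z, y), (2, z, z)}.
Filtering on F != F2 leaves {(13, m, y), (13, m, z), (13, y, m), (13, y, z), (13, z, m), (13, z, y), (2, k, t), (2, k, y), (2, k, z), (2, t, k), (2, t, y), (2, t, z), (2, y, k), (2, y, t), (2, y, z), (2, z, k), (2, z, t), (2, z, y)}.
Keep only column(s) F2, G (11 duplicate(s) eliminated): {(k, 2), (m, 13), (t, 2), (y, 13), (y, 2), (z, 13), (z, 2)}

{(k, 2), (m, 13), (t, 2), (y, 13), (y, 2), (z, 13), (z, 2)}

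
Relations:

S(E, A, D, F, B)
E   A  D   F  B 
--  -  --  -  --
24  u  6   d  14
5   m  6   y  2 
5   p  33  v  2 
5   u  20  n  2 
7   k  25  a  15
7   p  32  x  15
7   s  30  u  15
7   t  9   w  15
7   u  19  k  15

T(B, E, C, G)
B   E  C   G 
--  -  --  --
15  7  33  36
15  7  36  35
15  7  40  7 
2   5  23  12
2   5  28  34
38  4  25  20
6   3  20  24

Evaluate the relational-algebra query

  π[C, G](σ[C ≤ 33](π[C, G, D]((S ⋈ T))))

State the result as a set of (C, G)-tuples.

{(23, 12), (28, 34), (33, 36)}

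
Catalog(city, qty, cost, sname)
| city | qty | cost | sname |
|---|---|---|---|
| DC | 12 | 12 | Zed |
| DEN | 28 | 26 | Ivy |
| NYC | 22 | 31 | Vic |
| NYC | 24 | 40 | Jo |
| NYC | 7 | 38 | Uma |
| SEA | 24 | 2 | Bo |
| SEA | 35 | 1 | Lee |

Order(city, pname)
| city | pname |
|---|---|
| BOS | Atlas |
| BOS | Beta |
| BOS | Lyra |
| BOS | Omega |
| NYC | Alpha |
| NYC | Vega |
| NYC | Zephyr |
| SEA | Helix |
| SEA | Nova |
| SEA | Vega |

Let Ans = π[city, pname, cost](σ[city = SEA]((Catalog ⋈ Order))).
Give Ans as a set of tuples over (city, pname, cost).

{(SEA, Helix, 1), (SEA, Helix, 2), (SEA, Nova, 1), (SEA, Nova, 2), (SEA, Vega, 1), (SEA, Vega, 2)}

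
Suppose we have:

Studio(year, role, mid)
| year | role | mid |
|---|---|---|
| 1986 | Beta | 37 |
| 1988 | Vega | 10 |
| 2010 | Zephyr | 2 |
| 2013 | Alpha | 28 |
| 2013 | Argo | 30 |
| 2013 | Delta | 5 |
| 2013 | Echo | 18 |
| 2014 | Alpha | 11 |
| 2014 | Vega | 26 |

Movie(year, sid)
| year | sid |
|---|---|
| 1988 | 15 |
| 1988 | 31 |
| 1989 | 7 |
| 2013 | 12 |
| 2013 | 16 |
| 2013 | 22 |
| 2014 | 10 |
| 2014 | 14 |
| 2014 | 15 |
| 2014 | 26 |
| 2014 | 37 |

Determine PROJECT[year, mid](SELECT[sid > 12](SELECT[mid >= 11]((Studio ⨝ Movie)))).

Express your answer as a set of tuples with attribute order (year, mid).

{(2013, 18), (2013, 28), (2013, 30), (2014, 11), (2014, 26)}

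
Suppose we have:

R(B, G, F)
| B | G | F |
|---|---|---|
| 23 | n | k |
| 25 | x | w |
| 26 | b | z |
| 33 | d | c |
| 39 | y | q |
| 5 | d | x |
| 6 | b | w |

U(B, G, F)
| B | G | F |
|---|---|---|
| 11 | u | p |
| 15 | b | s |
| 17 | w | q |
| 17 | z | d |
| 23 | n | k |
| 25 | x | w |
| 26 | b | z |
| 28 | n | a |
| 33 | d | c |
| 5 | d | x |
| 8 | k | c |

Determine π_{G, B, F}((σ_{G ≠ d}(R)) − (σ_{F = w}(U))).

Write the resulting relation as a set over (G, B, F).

Selection G ≠ d: {(23, n, k), (25, x, w), (26, b, z), (39, y, q), (6, b, w)}
Selection F = w: {(25, x, w)}
Taking the difference: {(23, n, k), (26, b, z), (39, y, q), (6, b, w)}
π[G, B, F]: project onto (G, B, F) → {(b, 26, z), (b, 6, w), (n, 23, k), (y, 39, q)}

{(b, 26, z), (b, 6, w), (n, 23, k), (y, 39, q)}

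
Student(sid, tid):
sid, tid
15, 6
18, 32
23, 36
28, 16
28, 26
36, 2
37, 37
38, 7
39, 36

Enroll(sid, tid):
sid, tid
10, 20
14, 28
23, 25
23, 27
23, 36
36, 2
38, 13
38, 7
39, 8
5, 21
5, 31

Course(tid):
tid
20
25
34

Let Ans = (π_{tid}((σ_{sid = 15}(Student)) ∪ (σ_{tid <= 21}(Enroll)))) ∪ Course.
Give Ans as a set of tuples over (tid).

{13, 2, 20, 21, 25, 34, 6, 7, 8}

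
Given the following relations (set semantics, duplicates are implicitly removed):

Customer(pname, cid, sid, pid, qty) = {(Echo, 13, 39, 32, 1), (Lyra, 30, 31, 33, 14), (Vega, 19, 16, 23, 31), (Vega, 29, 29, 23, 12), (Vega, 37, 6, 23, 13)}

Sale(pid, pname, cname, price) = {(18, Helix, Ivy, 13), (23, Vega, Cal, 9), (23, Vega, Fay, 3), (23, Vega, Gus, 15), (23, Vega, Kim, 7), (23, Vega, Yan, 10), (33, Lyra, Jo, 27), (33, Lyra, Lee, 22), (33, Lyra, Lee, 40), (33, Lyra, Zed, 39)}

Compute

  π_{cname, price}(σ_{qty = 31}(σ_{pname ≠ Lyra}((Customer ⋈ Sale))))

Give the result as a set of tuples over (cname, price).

Customer ⋈ Sale (natural join on pname, pid): {(Lyra, 30, 31, 33, 14, Jo, 27), (Lyra, 30, 31, 33, 14, Lee, 22), (Lyra, 30, 31, 33, 14, Lee, 40), (Lyra, 30, 31, 33, 14, Zed, 39), (Vega, 19, 16, 23, 31, Cal, 9), (Vega, 19, 16, 23, 31, Fay, 3), (Vega, 19, 16, 23, 31, Gus, 15), (Vega, 19, 16, 23, 31, Kim, 7), (Vega, 19, 16, 23, 31, Yan, 10), (Vega, 29, 29, 23, 12, Cal, 9), (Vega, 29, 29, 23, 12, Fay, 3), (Vega, 29, 29, 23, 12, Gus, 15), (Vega, 29, 29, 23, 12, Kim, 7), (Vega, 29, 29, 23, 12, Yan, 10), (Vega, 37, 6, 23, 13, Cal, 9), (Vega, 37, 6, 23, 13, Fay, 3), (Vega, 37, 6, 23, 13, Gus, 15), (Vega, 37, 6, 23, 13, Kim, 7), (Vega, 37, 6, 23, 13, Yan, 10)}
Selection pname ≠ Lyra: {(Vega, 19, 16, 23, 31, Cal, 9), (Vega, 19, 16, 23, 31, Fay, 3), (Vega, 19, 16, 23, 31, Gus, 15), (Vega, 19, 16, 23, 31, Kim, 7), (Vega, 19, 16, 23, 31, Yan, 10), (Vega, 29, 29, 23, 12, Cal, 9), (Vega, 29, 29, 23, 12, Fay, 3), (Vega, 29, 29, 23, 12, Gus, 15), (Vega, 29, 29, 23, 12, Kim, 7), (Vega, 29, 29, 23, 12, Yan, 10), (Vega, 37, 6, 23, 13, Cal, 9), (Vega, 37, 6, 23, 13, Fay, 3), (Vega, 37, 6, 23, 13, Gus, 15), (Vega, 37, 6, 23, 13, Kim, 7), (Vega, 37, 6, 23, 13, Yan, 10)}
Selection qty = 31: {(Vega, 19, 16, 23, 31, Cal, 9), (Vega, 19, 16, 23, 31, Fay, 3), (Vega, 19, 16, 23, 31, Gus, 15), (Vega, 19, 16, 23, 31, Kim, 7), (Vega, 19, 16, 23, 31, Yan, 10)}
Projecting to cname, price: {(Cal, 9), (Fay, 3), (Gus, 15), (Kim, 7), (Yan, 10)}

{(Cal, 9), (Fay, 3), (Gus, 15), (Kim, 7), (Yan, 10)}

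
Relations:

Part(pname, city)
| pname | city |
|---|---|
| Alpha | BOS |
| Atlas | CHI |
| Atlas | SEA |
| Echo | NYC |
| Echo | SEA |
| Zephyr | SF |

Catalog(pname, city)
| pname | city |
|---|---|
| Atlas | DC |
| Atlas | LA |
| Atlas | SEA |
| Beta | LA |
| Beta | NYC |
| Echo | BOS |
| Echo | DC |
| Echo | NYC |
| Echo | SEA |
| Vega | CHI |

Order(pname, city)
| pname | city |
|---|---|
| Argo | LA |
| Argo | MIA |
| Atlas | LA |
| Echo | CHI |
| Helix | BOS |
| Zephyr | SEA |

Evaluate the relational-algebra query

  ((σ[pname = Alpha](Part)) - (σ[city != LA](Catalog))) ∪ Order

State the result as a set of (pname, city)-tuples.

{(Alpha, BOS), (Argo, LA), (Argo, MIA), (Atlas, LA), (Echo, CHI), (Helix, BOS), (Zephyr, SEA)}

Apply σ_{pname = Alpha}; surviving tuples: {(Alpha, BOS)}
Apply σ_{city != LA}; surviving tuples: {(Atlas, DC), (Atlas, SEA), (Beta, NYC), (Echo, BOS), (Echo, DC), (Echo, NYC), (Echo, SEA), (Vega, CHI)}
Difference: {(Alpha, BOS)} with {(Atlas, DC), (Atlas, SEA), (Beta, NYC), (Echo, BOS), (Echo, DC), (Echo, NYC), (Echo, SEA), (Vega, CHI)} → {(Alpha, BOS)}
Union: {(Alpha, BOS)} with {(Argo, LA), (Argo, MIA), (Atlas, LA), (Echo, CHI), (Helix, BOS), (Zephyr, SEA)} → {(Alpha, BOS), (Argo, LA), (Argo, MIA), (Atlas, LA), (Echo, CHI), (Helix, BOS), (Zephyr, SEA)}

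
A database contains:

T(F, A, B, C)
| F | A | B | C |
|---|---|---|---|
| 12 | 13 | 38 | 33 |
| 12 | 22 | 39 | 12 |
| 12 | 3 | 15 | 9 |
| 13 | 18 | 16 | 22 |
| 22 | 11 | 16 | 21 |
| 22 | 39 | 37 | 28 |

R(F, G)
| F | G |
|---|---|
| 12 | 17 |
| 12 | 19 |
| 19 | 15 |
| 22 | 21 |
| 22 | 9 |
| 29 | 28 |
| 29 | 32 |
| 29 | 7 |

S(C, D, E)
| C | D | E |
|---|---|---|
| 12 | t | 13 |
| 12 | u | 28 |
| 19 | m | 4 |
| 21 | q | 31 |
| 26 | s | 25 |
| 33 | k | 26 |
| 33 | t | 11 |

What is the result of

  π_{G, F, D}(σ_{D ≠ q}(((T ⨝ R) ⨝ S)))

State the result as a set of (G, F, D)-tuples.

T ⋈ R (natural join on F): {(12, 13, 38, 33, 17), (12, 13, 38, 33, 19), (12, 22, 39, 12, 17), (12, 22, 39, 12, 19), (12, 3, 15, 9, 17), (12, 3, 15, 9, 19), (22, 11, 16, 21, 21), (22, 11, 16, 21, 9), (22, 39, 37, 28, 21), (22, 39, 37, 28, 9)}
(T ⨝ R) ⋈ S (natural join on C): {(12, 13, 38, 33, 17, k, 26), (12, 13, 38, 33, 17, t, 11), (12, 13, 38, 33, 19, k, 26), (12, 13, 38, 33, 19, t, 11), (12, 22, 39, 12, 17, t, 13), (12, 22, 39, 12, 17, u, 28), (12, 22, 39, 12, 19, t, 13), (12, 22, 39, 12, 19, u, 28), (22, 11, 16, 21, 21, q, 31), (22, 11, 16, 21, 9, q, 31)}
Selection D ≠ q: {(12, 13, 38, 33, 17, k, 26), (12, 13, 38, 33, 17, t, 11), (12, 13, 38, 33, 19, k, 26), (12, 13, 38, 33, 19, t, 11), (12, 22, 39, 12, 17, t, 13), (12, 22, 39, 12, 17, u, 28), (12, 22, 39, 12, 19, t, 13), (12, 22, 39, 12, 19, u, 28)}
Keep only column(s) G, F, D (2 duplicate(s) eliminated): {(17, 12, k), (17, 12, t), (17, 12, u), (19, 12, k), (19, 12, t), (19, 12, u)}

{(17, 12, k), (17, 12, t), (17, 12, u), (19, 12, k), (19, 12, t), (19, 12, u)}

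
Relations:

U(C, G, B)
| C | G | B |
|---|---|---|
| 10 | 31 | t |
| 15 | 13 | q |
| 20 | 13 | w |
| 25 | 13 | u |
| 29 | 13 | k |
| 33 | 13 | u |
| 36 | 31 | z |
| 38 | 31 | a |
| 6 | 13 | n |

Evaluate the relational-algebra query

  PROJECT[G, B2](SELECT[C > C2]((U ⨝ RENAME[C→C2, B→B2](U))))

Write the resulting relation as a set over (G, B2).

ρ[C→C2, B→B2]: schema becomes (C2, G, B2); tuples unchanged.
U ⋈ RENAME[C→C2, B→B2](U) (natural join on G): {(10, 31, t, 10, t), (10, 31, t, 36, z), (10, 31, t, 38, a), (15, 13, q, 15, q), (15, 13, q, 20, w), (15, 13, q, 25, u), (15, 13, q, 29, k), (15, 13, q, 33, u), (15, 13, q, 6, n), (20, 13, w, 15, q), (20, 13, w, 20, w), (20, 13, w, 25, u), (20, 13, w, 29, k), (20, 13, w, 33, u), (20, 13, w, 6, n), (25, 13, u, 15, q), (25, 13, u, 20, w), (25, 13, u, 25, u), (25, 13, u, 29, k), (25, 13, u, 33, u), (25, 13, u, 6, n), (29, 13, k, 15, q), (29, 13, k, 20, w), (29, 13, k, 25, u), (29, 13, k, 29, k), (29, 13, k, 33, u), (29, 13, k, 6, n), (33, 13, u, 15, q), (33, 13, u, 20, w), (33, 13, u, 25, u), (33, 13, u, 29, k), (33, 13, u, 33, u), (33, 13, u, 6, n), (36, 31, z, 10, t), (36, 31, z, 36, z), (36, 31, z, 38, a), (38, 31, a, 10, t), (38, 31, a, 36, z), (38, 31, a, 38, a), (6, 13, n, 15, q), (6, 13, n, 20, w), (6, 13, n, 25, u), (6, 13, n, 29, k), (6, 13, n, 33, u), (6, 13, n, 6, n)}
Selection C > C2: {(15, 13, q, 6, n), (20, 13, w, 15, q), (20, 13, w, 6, n), (25, 13, u, 15, q), (25, 13, u, 20, w), (25, 13, u, 6, n), (29, 13, k, 15, q), (29, 13, k, 20, w), (29, 13, k, 25, u), (29, 13, k, 6, n), (33, 13, u, 15, q), (33, 13, u, 20, w), (33, 13, u, 25, u), (33, 13, u, 29, k), (33, 13, u, 6, n), (36, 31, z, 10, t), (38, 31, a, 10, t), (38, 31, a, 36, z)}
Keep only column(s) G, B2 (11 duplicate(s) eliminated): {(13, k), (13, n), (13, q), (13, u), (13, w), (31, t), (31, z)}

{(13, k), (13, n), (13, q), (13, u), (13, w), (31, t), (31, z)}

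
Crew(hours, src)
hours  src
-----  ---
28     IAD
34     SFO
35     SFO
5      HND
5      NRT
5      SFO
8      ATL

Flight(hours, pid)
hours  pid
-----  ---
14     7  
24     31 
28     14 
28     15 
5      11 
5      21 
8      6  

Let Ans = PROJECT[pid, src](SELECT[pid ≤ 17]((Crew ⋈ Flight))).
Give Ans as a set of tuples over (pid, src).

Natural join on hours: {(28, IAD, 14), (28, IAD, 15), (5, HND, 11), (5, HND, 21), (5, NRT, 11), (5, NRT, 21), (5, SFO, 11), (5, SFO, 21), (8, ATL, 6)}
Apply σ_{pid ≤ 17}; surviving tuples: {(28, IAD, 14), (28, IAD, 15), (5, HND, 11), (5, NRT, 11), (5, SFO, 11), (8, ATL, 6)}
π[pid, src]: project onto (pid, src) → {(11, HND), (11, NRT), (11, SFO), (14, IAD), (15, IAD), (6, ATL)}

{(11, HND), (11, NRT), (11, SFO), (14, IAD), (15, IAD), (6, ATL)}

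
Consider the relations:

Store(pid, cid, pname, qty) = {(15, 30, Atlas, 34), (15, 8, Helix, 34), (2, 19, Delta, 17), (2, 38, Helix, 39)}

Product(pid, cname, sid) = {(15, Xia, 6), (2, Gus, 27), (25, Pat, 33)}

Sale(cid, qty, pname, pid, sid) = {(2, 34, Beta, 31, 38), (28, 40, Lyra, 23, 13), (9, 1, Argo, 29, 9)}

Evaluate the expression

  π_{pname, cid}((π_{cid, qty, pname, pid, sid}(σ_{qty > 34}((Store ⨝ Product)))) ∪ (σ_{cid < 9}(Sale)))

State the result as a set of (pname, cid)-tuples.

{(Beta, 2), (Helix, 38)}

Joining Store and Product on pid yields {(15, 30, Atlas, 34, Xia, 6), (15, 8, Helix, 34, Xia, 6), (2, 19, Delta, 17, Gus, 27), (2, 38, Helix, 39, Gus, 27)}.
Selection qty > 34: {(2, 38, Helix, 39, Gus, 27)}
π[cid, qty, pname, pid, sid]: project onto (cid, qty, pname, pid, sid) → {(38, 39, Helix, 2, 27)}
Selection cid < 9: {(2, 34, Beta, 31, 38)}
Set union of the two operands is {(2, 34, Beta, 31, 38), (38, 39, Helix, 2, 27)}.
π[pname, cid]: project onto (pname, cid) → {(Beta, 2), (Helix, 38)}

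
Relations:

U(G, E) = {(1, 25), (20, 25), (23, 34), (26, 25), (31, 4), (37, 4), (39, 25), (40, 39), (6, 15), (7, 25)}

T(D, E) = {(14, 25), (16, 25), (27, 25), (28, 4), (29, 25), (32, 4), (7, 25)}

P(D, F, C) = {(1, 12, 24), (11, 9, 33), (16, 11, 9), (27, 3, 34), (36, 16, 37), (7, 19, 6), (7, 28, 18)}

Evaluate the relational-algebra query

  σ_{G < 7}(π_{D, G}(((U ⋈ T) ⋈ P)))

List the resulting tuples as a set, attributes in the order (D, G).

Joining U and T on E yields {(1, 25, 14), (1, 25, 16), (1, 25, 27), (1, 25, 29), (1, 25, 7), (20, 25, 14), (20, 25, 16), (20, 25, 27), (20, 25, 29), (20, 25, 7), (26, 25, 14), (26, 25, 16), (26, 25, 27), (26, 25, 29), (26, 25, 7), (31, 4, 28), (31, 4, 32), (37, 4, 28), (37, 4, 32), (39, 25, 14), (39, 25, 16), (39, 25, 27), (39, 25, 29), (39, 25, 7), (7, 25, 14), (7, 25, 16), (7, 25, 27), (7, 25, 29), (7, 25, 7)}.
Joining (U ⋈ T) and P on D yields {(1, 25, 16, 11, 9), (1, 25, 27, 3, 34), (1, 25, 7, 19, 6), (1, 25, 7, 28, 18), (20, 25, 16, 11, 9), (20, 25, 27, 3, 34), (20, 25, 7, 19, 6), (20, 25, 7, 28, 18), (26, 25, 16, 11, 9), (26, 25, 27, 3, 34), (26, 25, 7, 19, 6), (26, 25, 7, 28, 18), (39, 25, 16, 11, 9), (39, 25, 27, 3, 34), (39, 25, 7, 19, 6), (39, 25, 7, 28, 18), (7, 25, 16, 11, 9), (7, 25, 27, 3, 34), (7, 25, 7, 19, 6), (7, 25, 7, 28, 18)}.
π[D, G]: project onto (D, G) (5 duplicate(s) eliminated) → {(16, 1), (16, 20), (16, 26), (16, 39), (16, 7), (27, 1), (27, 20), (27, 26), (27, 39), (27, 7), (7, 1), (7, 20), (7, 26), (7, 39), (7, 7)}
σ[G < 7]: keep tuples satisfying G < 7 → {(16, 1), (27, 1), (7, 1)}

{(16, 1), (27, 1), (7, 1)}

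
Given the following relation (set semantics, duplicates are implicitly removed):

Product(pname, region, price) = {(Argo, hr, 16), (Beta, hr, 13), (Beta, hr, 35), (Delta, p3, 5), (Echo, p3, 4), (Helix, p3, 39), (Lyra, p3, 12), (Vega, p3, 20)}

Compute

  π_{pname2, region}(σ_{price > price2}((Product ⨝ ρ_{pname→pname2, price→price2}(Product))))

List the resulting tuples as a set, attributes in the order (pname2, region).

{(Argo, hr), (Beta, hr), (Delta, p3), (Echo, p3), (Lyra, p3), (Vega, p3)}

ρ[pname→pname2, price→price2]: schema becomes (pname2, region, price2); tuples unchanged.
Natural join on region: {(Argo, hr, 16, Argo, 16), (Argo, hr, 16, Beta, 13), (Argo, hr, 16, Beta, 35), (Beta, hr, 13, Argo, 16), (Beta, hr, 13, Beta, 13), (Beta, hr, 13, Beta, 35), (Beta, hr, 35, Argo, 16), (Beta, hr, 35, Beta, 13), (Beta, hr, 35, Beta, 35), (Delta, p3, 5, Delta, 5), (Delta, p3, 5, Echo, 4), (Delta, p3, 5, Helix, 39), (Delta, p3, 5, Lyra, 12), (Delta, p3, 5, Vega, 20), (Echo, p3, 4, Delta, 5), (Echo, p3, 4, Echo, 4), (Echo, p3, 4, Helix, 39), (Echo, p3, 4, Lyra, 12), (Echo, p3, 4, Vega, 20), (Helix, p3, 39, Delta, 5), (Helix, p3, 39, Echo, 4), (Helix, p3, 39, Helix, 39), (Helix, p3, 39, Lyra, 12), (Helix, p3, 39, Vega, 20), (Lyra, p3, 12, Delta, 5), (Lyra, p3, 12, Echo, 4), (Lyra, p3, 12, Helix, 39), (Lyra, p3, 12, Lyra, 12), (Lyra, p3, 12, Vega, 20), (Vega, p3, 20, Delta, 5), (Vega, p3, 20, Echo, 4), (Vega, p3, 20, Helix, 39), (Vega, p3, 20, Lyra, 12), (Vega, p3, 20, Vega, 20)}
σ[price > price2]: keep tuples satisfying price > price2 → {(Argo, hr, 16, Beta, 13), (Beta, hr, 35, Argo, 16), (Beta, hr, 35, Beta, 13), (Delta, p3, 5, Echo, 4), (Helix, p3, 39, Delta, 5), (Helix, p3, 39, Echo, 4), (Helix, p3, 39, Lyra, 12), (Helix, p3, 39, Vega, 20), (Lyra, p3, 12, Delta, 5), (Lyra, p3, 12, Echo, 4), (Vega, p3, 20, Delta, 5), (Vega, p3, 20, Echo, 4), (Vega, p3, 20, Lyra, 12)}
Keep only column(s) pname2, region (7 duplicate(s) eliminated): {(Argo, hr), (Beta, hr), (Delta, p3), (Echo, p3), (Lyra, p3), (Vega, p3)}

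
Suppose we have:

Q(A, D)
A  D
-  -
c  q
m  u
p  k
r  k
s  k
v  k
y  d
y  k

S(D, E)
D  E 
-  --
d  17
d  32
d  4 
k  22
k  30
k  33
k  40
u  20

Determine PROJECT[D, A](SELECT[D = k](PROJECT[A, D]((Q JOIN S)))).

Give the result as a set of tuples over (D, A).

Natural join on D: {(m, u, 20), (p, k, 22), (p, k, 30), (p, k, 33), (p, k, 40), (r, k, 22), (r, k, 30), (r, k, 33), (r, k, 40), (s, k, 22), (s, k, 30), (s, k, 33), (s, k, 40), (v, k, 22), (v, k, 30), (v, k, 33), (v, k, 40), (y, d, 17), (y, d, 32), (y, d, 4), (y, k, 22), (y, k, 30), (y, k, 33), (y, k, 40)}
π_{A, D} gives {(m, u), (p, k), (r, k), (s, k), (v, k), (y, d), (y, k)} (17 duplicate(s) eliminated).
σ[D = k]: keep tuples satisfying D = k → {(p, k), (r, k), (s, k), (v, k), (y, k)}
π_{D, A} gives {(k, p), (k, r), (k, s), (k, v), (k, y)}.

{(k, p), (k, r), (k, s), (k, v), (k, y)}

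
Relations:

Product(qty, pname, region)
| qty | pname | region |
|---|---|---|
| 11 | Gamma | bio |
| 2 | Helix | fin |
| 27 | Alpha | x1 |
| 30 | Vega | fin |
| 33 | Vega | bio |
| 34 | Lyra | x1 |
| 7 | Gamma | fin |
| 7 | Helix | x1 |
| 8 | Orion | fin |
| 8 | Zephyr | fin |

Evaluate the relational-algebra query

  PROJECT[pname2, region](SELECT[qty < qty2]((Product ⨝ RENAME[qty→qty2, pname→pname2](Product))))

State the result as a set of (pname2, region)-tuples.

{(Alpha, x1), (Gamma, fin), (Lyra, x1), (Orion, fin), (Vega, bio), (Vega, fin), (Zephyr, fin)}

ρ[qty→qty2, pname→pname2]: schema becomes (qty2, pname2, region); tuples unchanged.
Joining Product and RENAME[qty→qty2, pname→pname2](Product) on region yields {(11, Gamma, bio, 11, Gamma), (11, Gamma, bio, 33, Vega), (2, Helix, fin, 2, Helix), (2, Helix, fin, 30, Vega), (2, Helix, fin, 7, Gamma), (2, Helix, fin, 8, Orion), (2, Helix, fin, 8, Zephyr), (27, Alpha, x1, 27, Alpha), (27, Alpha, x1, 34, Lyra), (27, Alpha, x1, 7, Helix), (30, Vega, fin, 2, Helix), (30, Vega, fin, 30, Vega), (30, Vega, fin, 7, Gamma), (30, Vega, fin, 8, Orion), (30, Vega, fin, 8, Zephyr), (33, Vega, bio, 11, Gamma), (33, Vega, bio, 33, Vega), (34, Lyra, x1, 27, Alpha), (34, Lyra, x1, 34, Lyra), (34, Lyra, x1, 7, Helix), (7, Gamma, fin, 2, Helix), (7, Gamma, fin, 30, Vega), (7, Gamma, fin, 7, Gamma), (7, Gamma, fin, 8, Orion), (7, Gamma, fin, 8, Zephyr), (7, Helix, x1, 27, Alpha), (7, Helix, x1, 34, Lyra), (7, Helix, x1, 7, Helix), (8, Orion, fin, 2, Helix), (8, Orion, fin, 30, Vega), (8, Orion, fin, 7, Gamma), (8, Orion, fin, 8, Orion), (8, Orion, fin, 8, Zephyr), (8, Zephyr, fin, 2, Helix), (8, Zephyr, fin, 30, Vega), (8, Zephyr, fin, 7, Gamma), (8, Zephyr, fin, 8, Orion), (8, Zephyr, fin, 8, Zephyr)}.
σ[qty < qty2]: keep tuples satisfying qty < qty2 → {(11, Gamma, bio, 33, Vega), (2, Helix, fin, 30, Vega), (2, Helix, fin, 7, Gamma), (2, Helix, fin, 8, Orion), (2, Helix, fin, 8, Zephyr), (27, Alpha, x1, 34, Lyra), (7, Gamma, fin, 30, Vega), (7, Gamma, fin, 8, Orion), (7, Gamma, fin, 8, Zephyr), (7, Helix, x1, 27, Alpha), (7, Helix, x1, 34, Lyra), (8, Orion, fin, 30, Vega), (8, Zephyr, fin, 30, Vega)}
Projecting to pname2, region (6 duplicate(s) eliminated): {(Alpha, x1), (Gamma, fin), (Lyra, x1), (Orion, fin), (Vega, bio), (Vega, fin), (Zephyr, fin)}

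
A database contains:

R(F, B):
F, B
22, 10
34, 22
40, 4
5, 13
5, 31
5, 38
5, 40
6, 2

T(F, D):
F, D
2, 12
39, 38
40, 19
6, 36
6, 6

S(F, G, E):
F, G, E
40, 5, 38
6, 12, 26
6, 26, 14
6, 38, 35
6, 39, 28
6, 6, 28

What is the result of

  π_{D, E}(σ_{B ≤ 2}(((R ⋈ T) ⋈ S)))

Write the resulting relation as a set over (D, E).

{(36, 14), (36, 26), (36, 28), (36, 35), (6, 14), (6, 26), (6, 28), (6, 35)}

Natural join on F: {(40, 4, 19), (6, 2, 36), (6, 2, 6)}
Natural join on F: {(40, 4, 19, 5, 38), (6, 2, 36, 12, 26), (6, 2, 36, 26, 14), (6, 2, 36, 38, 35), (6, 2, 36, 39, 28), (6, 2, 36, 6, 28), (6, 2, 6, 12, 26), (6, 2, 6, 26, 14), (6, 2, 6, 38, 35), (6, 2, 6, 39, 28), (6, 2, 6, 6, 28)}
Selection B ≤ 2: {(6, 2, 36, 12, 26), (6, 2, 36, 26, 14), (6, 2, 36, 38, 35), (6, 2, 36, 39, 28), (6, 2, 36, 6, 28), (6, 2, 6, 12, 26), (6, 2, 6, 26, 14), (6, 2, 6, 38, 35), (6, 2, 6, 39, 28), (6, 2, 6, 6, 28)}
Projecting to D, E (2 duplicate(s) eliminated): {(36, 14), (36, 26), (36, 28), (36, 35), (6, 14), (6, 26), (6, 28), (6, 35)}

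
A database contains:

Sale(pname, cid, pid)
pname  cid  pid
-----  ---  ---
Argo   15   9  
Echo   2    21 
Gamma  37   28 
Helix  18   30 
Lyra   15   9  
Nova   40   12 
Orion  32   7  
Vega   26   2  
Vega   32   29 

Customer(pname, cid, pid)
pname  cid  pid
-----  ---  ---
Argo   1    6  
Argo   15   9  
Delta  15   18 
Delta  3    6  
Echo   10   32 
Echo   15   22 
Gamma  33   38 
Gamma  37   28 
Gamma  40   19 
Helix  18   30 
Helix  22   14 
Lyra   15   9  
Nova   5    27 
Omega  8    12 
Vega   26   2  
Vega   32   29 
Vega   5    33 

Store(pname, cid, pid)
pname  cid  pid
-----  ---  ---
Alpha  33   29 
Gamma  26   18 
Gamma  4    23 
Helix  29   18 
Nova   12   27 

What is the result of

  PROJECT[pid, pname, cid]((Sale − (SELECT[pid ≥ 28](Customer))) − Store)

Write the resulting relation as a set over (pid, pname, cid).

σ[pid ≥ 28]: keep tuples satisfying pid ≥ 28 → {(Echo, 10, 32), (Gamma, 33, 38), (Gamma, 37, 28), (Helix, 18, 30), (Vega, 32, 29), (Vega, 5, 33)}
Taking the difference: {(Argo, 15, 9), (Echo, 2, 21), (Lyra, 15, 9), (Nova, 40, 12), (Orion, 32, 7), (Vega, 26, 2)}
Taking the difference: {(Argo, 15, 9), (Echo, 2, 21), (Lyra, 15, 9), (Nova, 40, 12), (Orion, 32, 7), (Vega, 26, 2)}
Projecting to pid, pname, cid: {(12, Nova, 40), (2, Vega, 26), (21, Echo, 2), (7, Orion, 32), (9, Argo, 15), (9, Lyra, 15)}

{(12, Nova, 40), (2, Vega, 26), (21, Echo, 2), (7, Orion, 32), (9, Argo, 15), (9, Lyra, 15)}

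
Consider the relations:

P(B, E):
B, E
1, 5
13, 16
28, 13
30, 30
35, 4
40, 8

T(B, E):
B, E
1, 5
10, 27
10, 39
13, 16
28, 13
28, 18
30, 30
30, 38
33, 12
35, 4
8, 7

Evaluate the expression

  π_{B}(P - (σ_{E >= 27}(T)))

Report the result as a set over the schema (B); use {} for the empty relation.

{1, 13, 28, 35, 40}

Selection E >= 27: {(10, 27), (10, 39), (30, 30), (30, 38)}
Set difference of the two operands is {(1, 5), (13, 16), (28, 13), (35, 4), (40, 8)}.
Projecting to B: {1, 13, 28, 35, 40}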